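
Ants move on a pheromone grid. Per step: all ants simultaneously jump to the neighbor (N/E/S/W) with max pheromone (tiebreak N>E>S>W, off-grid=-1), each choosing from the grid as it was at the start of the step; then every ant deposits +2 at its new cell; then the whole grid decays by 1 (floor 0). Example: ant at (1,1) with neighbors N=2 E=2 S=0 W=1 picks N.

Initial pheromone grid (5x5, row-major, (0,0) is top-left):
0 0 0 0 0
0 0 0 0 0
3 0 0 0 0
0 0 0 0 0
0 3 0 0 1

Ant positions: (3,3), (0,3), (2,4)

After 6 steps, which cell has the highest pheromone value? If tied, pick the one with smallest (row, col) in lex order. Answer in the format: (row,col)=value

Answer: (0,4)=10

Derivation:
Step 1: ant0:(3,3)->N->(2,3) | ant1:(0,3)->E->(0,4) | ant2:(2,4)->N->(1,4)
  grid max=2 at (2,0)
Step 2: ant0:(2,3)->N->(1,3) | ant1:(0,4)->S->(1,4) | ant2:(1,4)->N->(0,4)
  grid max=2 at (0,4)
Step 3: ant0:(1,3)->E->(1,4) | ant1:(1,4)->N->(0,4) | ant2:(0,4)->S->(1,4)
  grid max=5 at (1,4)
Step 4: ant0:(1,4)->N->(0,4) | ant1:(0,4)->S->(1,4) | ant2:(1,4)->N->(0,4)
  grid max=6 at (0,4)
Step 5: ant0:(0,4)->S->(1,4) | ant1:(1,4)->N->(0,4) | ant2:(0,4)->S->(1,4)
  grid max=9 at (1,4)
Step 6: ant0:(1,4)->N->(0,4) | ant1:(0,4)->S->(1,4) | ant2:(1,4)->N->(0,4)
  grid max=10 at (0,4)
Final grid:
  0 0 0 0 10
  0 0 0 0 10
  0 0 0 0 0
  0 0 0 0 0
  0 0 0 0 0
Max pheromone 10 at (0,4)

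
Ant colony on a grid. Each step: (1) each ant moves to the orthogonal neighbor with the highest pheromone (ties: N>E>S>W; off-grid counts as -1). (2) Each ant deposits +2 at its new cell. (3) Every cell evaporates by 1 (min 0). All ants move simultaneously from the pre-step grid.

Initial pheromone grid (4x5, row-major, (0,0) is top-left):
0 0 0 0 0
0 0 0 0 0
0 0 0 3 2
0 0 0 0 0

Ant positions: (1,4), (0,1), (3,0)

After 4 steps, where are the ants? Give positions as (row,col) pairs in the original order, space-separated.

Step 1: ant0:(1,4)->S->(2,4) | ant1:(0,1)->E->(0,2) | ant2:(3,0)->N->(2,0)
  grid max=3 at (2,4)
Step 2: ant0:(2,4)->W->(2,3) | ant1:(0,2)->E->(0,3) | ant2:(2,0)->N->(1,0)
  grid max=3 at (2,3)
Step 3: ant0:(2,3)->E->(2,4) | ant1:(0,3)->E->(0,4) | ant2:(1,0)->N->(0,0)
  grid max=3 at (2,4)
Step 4: ant0:(2,4)->W->(2,3) | ant1:(0,4)->S->(1,4) | ant2:(0,0)->E->(0,1)
  grid max=3 at (2,3)

(2,3) (1,4) (0,1)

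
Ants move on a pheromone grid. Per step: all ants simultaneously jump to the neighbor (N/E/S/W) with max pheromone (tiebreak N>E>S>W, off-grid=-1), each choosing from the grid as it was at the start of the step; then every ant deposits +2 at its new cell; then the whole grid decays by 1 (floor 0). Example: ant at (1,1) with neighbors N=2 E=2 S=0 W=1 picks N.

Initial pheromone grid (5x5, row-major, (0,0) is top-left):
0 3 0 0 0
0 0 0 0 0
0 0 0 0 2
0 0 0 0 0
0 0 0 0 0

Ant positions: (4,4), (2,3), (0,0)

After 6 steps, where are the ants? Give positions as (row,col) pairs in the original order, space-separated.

Step 1: ant0:(4,4)->N->(3,4) | ant1:(2,3)->E->(2,4) | ant2:(0,0)->E->(0,1)
  grid max=4 at (0,1)
Step 2: ant0:(3,4)->N->(2,4) | ant1:(2,4)->S->(3,4) | ant2:(0,1)->E->(0,2)
  grid max=4 at (2,4)
Step 3: ant0:(2,4)->S->(3,4) | ant1:(3,4)->N->(2,4) | ant2:(0,2)->W->(0,1)
  grid max=5 at (2,4)
Step 4: ant0:(3,4)->N->(2,4) | ant1:(2,4)->S->(3,4) | ant2:(0,1)->E->(0,2)
  grid max=6 at (2,4)
Step 5: ant0:(2,4)->S->(3,4) | ant1:(3,4)->N->(2,4) | ant2:(0,2)->W->(0,1)
  grid max=7 at (2,4)
Step 6: ant0:(3,4)->N->(2,4) | ant1:(2,4)->S->(3,4) | ant2:(0,1)->E->(0,2)
  grid max=8 at (2,4)

(2,4) (3,4) (0,2)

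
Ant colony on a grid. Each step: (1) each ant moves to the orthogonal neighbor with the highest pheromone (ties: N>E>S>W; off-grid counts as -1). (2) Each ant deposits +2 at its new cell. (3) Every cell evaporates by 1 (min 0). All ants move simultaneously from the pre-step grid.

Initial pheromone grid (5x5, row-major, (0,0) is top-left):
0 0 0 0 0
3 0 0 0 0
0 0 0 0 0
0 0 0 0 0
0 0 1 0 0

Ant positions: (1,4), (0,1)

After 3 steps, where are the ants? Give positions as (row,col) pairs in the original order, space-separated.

Step 1: ant0:(1,4)->N->(0,4) | ant1:(0,1)->E->(0,2)
  grid max=2 at (1,0)
Step 2: ant0:(0,4)->S->(1,4) | ant1:(0,2)->E->(0,3)
  grid max=1 at (0,3)
Step 3: ant0:(1,4)->N->(0,4) | ant1:(0,3)->E->(0,4)
  grid max=3 at (0,4)

(0,4) (0,4)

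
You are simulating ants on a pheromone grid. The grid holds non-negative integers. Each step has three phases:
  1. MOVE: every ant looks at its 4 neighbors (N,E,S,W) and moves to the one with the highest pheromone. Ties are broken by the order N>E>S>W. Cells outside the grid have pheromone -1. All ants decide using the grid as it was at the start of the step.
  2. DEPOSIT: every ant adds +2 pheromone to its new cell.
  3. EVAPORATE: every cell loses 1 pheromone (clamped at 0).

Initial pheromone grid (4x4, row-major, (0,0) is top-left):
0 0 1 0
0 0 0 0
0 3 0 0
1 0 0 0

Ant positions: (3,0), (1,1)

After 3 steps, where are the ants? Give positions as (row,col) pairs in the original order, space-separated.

Step 1: ant0:(3,0)->N->(2,0) | ant1:(1,1)->S->(2,1)
  grid max=4 at (2,1)
Step 2: ant0:(2,0)->E->(2,1) | ant1:(2,1)->W->(2,0)
  grid max=5 at (2,1)
Step 3: ant0:(2,1)->W->(2,0) | ant1:(2,0)->E->(2,1)
  grid max=6 at (2,1)

(2,0) (2,1)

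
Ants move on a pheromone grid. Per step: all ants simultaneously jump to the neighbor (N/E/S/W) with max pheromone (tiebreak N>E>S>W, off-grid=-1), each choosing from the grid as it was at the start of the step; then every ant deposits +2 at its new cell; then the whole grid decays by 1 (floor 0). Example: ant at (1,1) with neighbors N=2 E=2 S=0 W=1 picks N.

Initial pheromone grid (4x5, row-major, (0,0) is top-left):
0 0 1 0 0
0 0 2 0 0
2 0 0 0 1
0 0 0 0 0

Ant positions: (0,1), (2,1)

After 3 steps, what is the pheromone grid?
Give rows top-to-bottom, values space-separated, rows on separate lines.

After step 1: ants at (0,2),(2,0)
  0 0 2 0 0
  0 0 1 0 0
  3 0 0 0 0
  0 0 0 0 0
After step 2: ants at (1,2),(1,0)
  0 0 1 0 0
  1 0 2 0 0
  2 0 0 0 0
  0 0 0 0 0
After step 3: ants at (0,2),(2,0)
  0 0 2 0 0
  0 0 1 0 0
  3 0 0 0 0
  0 0 0 0 0

0 0 2 0 0
0 0 1 0 0
3 0 0 0 0
0 0 0 0 0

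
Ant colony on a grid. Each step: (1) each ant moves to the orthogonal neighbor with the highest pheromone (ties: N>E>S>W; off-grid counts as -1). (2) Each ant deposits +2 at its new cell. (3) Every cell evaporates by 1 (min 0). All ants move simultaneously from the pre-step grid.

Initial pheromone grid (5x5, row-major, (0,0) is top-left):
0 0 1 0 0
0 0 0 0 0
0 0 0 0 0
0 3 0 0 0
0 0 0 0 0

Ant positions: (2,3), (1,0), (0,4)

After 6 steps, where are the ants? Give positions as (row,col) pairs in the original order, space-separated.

Step 1: ant0:(2,3)->N->(1,3) | ant1:(1,0)->N->(0,0) | ant2:(0,4)->S->(1,4)
  grid max=2 at (3,1)
Step 2: ant0:(1,3)->E->(1,4) | ant1:(0,0)->E->(0,1) | ant2:(1,4)->W->(1,3)
  grid max=2 at (1,3)
Step 3: ant0:(1,4)->W->(1,3) | ant1:(0,1)->E->(0,2) | ant2:(1,3)->E->(1,4)
  grid max=3 at (1,3)
Step 4: ant0:(1,3)->E->(1,4) | ant1:(0,2)->E->(0,3) | ant2:(1,4)->W->(1,3)
  grid max=4 at (1,3)
Step 5: ant0:(1,4)->W->(1,3) | ant1:(0,3)->S->(1,3) | ant2:(1,3)->E->(1,4)
  grid max=7 at (1,3)
Step 6: ant0:(1,3)->E->(1,4) | ant1:(1,3)->E->(1,4) | ant2:(1,4)->W->(1,3)
  grid max=8 at (1,3)

(1,4) (1,4) (1,3)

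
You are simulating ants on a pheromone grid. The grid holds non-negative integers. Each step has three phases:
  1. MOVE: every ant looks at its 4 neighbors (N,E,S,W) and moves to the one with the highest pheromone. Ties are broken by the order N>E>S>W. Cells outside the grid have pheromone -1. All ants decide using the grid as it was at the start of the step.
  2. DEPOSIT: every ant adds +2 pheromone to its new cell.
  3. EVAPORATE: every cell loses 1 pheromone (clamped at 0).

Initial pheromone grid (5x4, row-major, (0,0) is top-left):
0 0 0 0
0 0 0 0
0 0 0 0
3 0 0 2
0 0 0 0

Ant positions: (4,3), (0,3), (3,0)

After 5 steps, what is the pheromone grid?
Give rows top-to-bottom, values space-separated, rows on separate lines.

After step 1: ants at (3,3),(1,3),(2,0)
  0 0 0 0
  0 0 0 1
  1 0 0 0
  2 0 0 3
  0 0 0 0
After step 2: ants at (2,3),(0,3),(3,0)
  0 0 0 1
  0 0 0 0
  0 0 0 1
  3 0 0 2
  0 0 0 0
After step 3: ants at (3,3),(1,3),(2,0)
  0 0 0 0
  0 0 0 1
  1 0 0 0
  2 0 0 3
  0 0 0 0
After step 4: ants at (2,3),(0,3),(3,0)
  0 0 0 1
  0 0 0 0
  0 0 0 1
  3 0 0 2
  0 0 0 0
After step 5: ants at (3,3),(1,3),(2,0)
  0 0 0 0
  0 0 0 1
  1 0 0 0
  2 0 0 3
  0 0 0 0

0 0 0 0
0 0 0 1
1 0 0 0
2 0 0 3
0 0 0 0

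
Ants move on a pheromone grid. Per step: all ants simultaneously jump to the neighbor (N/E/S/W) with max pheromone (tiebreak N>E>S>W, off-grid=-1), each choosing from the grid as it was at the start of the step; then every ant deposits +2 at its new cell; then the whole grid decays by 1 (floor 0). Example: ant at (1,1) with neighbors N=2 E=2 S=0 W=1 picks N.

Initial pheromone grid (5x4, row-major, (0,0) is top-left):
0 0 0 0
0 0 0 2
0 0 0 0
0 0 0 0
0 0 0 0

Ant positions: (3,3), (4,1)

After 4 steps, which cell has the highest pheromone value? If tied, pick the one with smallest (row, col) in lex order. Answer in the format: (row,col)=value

Step 1: ant0:(3,3)->N->(2,3) | ant1:(4,1)->N->(3,1)
  grid max=1 at (1,3)
Step 2: ant0:(2,3)->N->(1,3) | ant1:(3,1)->N->(2,1)
  grid max=2 at (1,3)
Step 3: ant0:(1,3)->N->(0,3) | ant1:(2,1)->N->(1,1)
  grid max=1 at (0,3)
Step 4: ant0:(0,3)->S->(1,3) | ant1:(1,1)->N->(0,1)
  grid max=2 at (1,3)
Final grid:
  0 1 0 0
  0 0 0 2
  0 0 0 0
  0 0 0 0
  0 0 0 0
Max pheromone 2 at (1,3)

Answer: (1,3)=2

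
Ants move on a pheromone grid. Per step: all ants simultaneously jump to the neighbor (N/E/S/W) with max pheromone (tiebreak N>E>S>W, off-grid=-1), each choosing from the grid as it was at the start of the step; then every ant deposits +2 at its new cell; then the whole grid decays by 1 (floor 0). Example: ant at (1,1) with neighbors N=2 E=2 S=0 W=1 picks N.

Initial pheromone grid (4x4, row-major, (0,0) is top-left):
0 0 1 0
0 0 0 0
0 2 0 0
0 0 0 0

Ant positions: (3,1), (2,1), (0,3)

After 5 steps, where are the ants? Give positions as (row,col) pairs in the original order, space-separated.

Step 1: ant0:(3,1)->N->(2,1) | ant1:(2,1)->N->(1,1) | ant2:(0,3)->W->(0,2)
  grid max=3 at (2,1)
Step 2: ant0:(2,1)->N->(1,1) | ant1:(1,1)->S->(2,1) | ant2:(0,2)->E->(0,3)
  grid max=4 at (2,1)
Step 3: ant0:(1,1)->S->(2,1) | ant1:(2,1)->N->(1,1) | ant2:(0,3)->W->(0,2)
  grid max=5 at (2,1)
Step 4: ant0:(2,1)->N->(1,1) | ant1:(1,1)->S->(2,1) | ant2:(0,2)->E->(0,3)
  grid max=6 at (2,1)
Step 5: ant0:(1,1)->S->(2,1) | ant1:(2,1)->N->(1,1) | ant2:(0,3)->W->(0,2)
  grid max=7 at (2,1)

(2,1) (1,1) (0,2)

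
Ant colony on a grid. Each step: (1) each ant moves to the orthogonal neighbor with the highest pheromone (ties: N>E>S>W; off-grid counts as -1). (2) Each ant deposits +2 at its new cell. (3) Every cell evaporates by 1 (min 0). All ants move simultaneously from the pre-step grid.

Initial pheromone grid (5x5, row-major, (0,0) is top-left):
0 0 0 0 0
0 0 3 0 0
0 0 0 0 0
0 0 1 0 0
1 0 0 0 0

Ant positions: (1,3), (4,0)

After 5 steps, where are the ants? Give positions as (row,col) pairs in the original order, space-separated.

Step 1: ant0:(1,3)->W->(1,2) | ant1:(4,0)->N->(3,0)
  grid max=4 at (1,2)
Step 2: ant0:(1,2)->N->(0,2) | ant1:(3,0)->N->(2,0)
  grid max=3 at (1,2)
Step 3: ant0:(0,2)->S->(1,2) | ant1:(2,0)->N->(1,0)
  grid max=4 at (1,2)
Step 4: ant0:(1,2)->N->(0,2) | ant1:(1,0)->N->(0,0)
  grid max=3 at (1,2)
Step 5: ant0:(0,2)->S->(1,2) | ant1:(0,0)->E->(0,1)
  grid max=4 at (1,2)

(1,2) (0,1)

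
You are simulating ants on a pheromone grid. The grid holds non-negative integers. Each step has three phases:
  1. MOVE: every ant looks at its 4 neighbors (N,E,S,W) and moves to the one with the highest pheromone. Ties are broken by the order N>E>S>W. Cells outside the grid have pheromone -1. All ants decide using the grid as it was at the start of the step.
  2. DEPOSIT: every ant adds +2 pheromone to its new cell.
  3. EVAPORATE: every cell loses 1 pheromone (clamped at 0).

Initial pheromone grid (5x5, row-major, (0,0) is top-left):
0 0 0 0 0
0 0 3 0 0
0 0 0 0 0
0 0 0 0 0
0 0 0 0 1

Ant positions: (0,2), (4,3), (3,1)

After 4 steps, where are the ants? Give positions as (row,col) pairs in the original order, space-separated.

Step 1: ant0:(0,2)->S->(1,2) | ant1:(4,3)->E->(4,4) | ant2:(3,1)->N->(2,1)
  grid max=4 at (1,2)
Step 2: ant0:(1,2)->N->(0,2) | ant1:(4,4)->N->(3,4) | ant2:(2,1)->N->(1,1)
  grid max=3 at (1,2)
Step 3: ant0:(0,2)->S->(1,2) | ant1:(3,4)->S->(4,4) | ant2:(1,1)->E->(1,2)
  grid max=6 at (1,2)
Step 4: ant0:(1,2)->N->(0,2) | ant1:(4,4)->N->(3,4) | ant2:(1,2)->N->(0,2)
  grid max=5 at (1,2)

(0,2) (3,4) (0,2)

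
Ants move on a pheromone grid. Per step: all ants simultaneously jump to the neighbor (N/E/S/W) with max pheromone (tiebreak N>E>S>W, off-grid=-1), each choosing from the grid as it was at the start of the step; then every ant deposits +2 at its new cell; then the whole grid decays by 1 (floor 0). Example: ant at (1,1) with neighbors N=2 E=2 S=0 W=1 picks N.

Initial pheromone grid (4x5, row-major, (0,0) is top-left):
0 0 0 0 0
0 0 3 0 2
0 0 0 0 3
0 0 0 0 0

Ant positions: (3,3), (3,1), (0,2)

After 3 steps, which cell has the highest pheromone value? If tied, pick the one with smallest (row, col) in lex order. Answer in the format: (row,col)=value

Step 1: ant0:(3,3)->N->(2,3) | ant1:(3,1)->N->(2,1) | ant2:(0,2)->S->(1,2)
  grid max=4 at (1,2)
Step 2: ant0:(2,3)->E->(2,4) | ant1:(2,1)->N->(1,1) | ant2:(1,2)->N->(0,2)
  grid max=3 at (1,2)
Step 3: ant0:(2,4)->N->(1,4) | ant1:(1,1)->E->(1,2) | ant2:(0,2)->S->(1,2)
  grid max=6 at (1,2)
Final grid:
  0 0 0 0 0
  0 0 6 0 1
  0 0 0 0 2
  0 0 0 0 0
Max pheromone 6 at (1,2)

Answer: (1,2)=6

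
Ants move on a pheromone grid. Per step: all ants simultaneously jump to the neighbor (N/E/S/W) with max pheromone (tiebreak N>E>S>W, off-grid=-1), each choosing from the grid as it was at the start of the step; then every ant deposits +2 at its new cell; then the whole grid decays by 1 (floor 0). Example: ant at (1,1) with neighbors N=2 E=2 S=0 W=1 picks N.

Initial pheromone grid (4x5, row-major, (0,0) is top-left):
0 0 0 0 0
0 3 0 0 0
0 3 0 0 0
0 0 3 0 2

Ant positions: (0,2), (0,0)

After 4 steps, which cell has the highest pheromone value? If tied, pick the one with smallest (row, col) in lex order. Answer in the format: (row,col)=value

Step 1: ant0:(0,2)->E->(0,3) | ant1:(0,0)->E->(0,1)
  grid max=2 at (1,1)
Step 2: ant0:(0,3)->E->(0,4) | ant1:(0,1)->S->(1,1)
  grid max=3 at (1,1)
Step 3: ant0:(0,4)->S->(1,4) | ant1:(1,1)->S->(2,1)
  grid max=2 at (1,1)
Step 4: ant0:(1,4)->N->(0,4) | ant1:(2,1)->N->(1,1)
  grid max=3 at (1,1)
Final grid:
  0 0 0 0 1
  0 3 0 0 0
  0 1 0 0 0
  0 0 0 0 0
Max pheromone 3 at (1,1)

Answer: (1,1)=3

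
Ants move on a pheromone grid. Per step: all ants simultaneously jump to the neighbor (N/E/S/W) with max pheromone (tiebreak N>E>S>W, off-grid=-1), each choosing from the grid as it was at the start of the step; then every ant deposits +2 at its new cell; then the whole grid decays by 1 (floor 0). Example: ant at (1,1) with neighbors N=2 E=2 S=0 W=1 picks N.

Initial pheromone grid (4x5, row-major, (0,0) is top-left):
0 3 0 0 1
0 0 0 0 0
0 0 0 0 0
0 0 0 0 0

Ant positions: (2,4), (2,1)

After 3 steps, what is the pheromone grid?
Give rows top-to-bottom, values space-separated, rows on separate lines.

After step 1: ants at (1,4),(1,1)
  0 2 0 0 0
  0 1 0 0 1
  0 0 0 0 0
  0 0 0 0 0
After step 2: ants at (0,4),(0,1)
  0 3 0 0 1
  0 0 0 0 0
  0 0 0 0 0
  0 0 0 0 0
After step 3: ants at (1,4),(0,2)
  0 2 1 0 0
  0 0 0 0 1
  0 0 0 0 0
  0 0 0 0 0

0 2 1 0 0
0 0 0 0 1
0 0 0 0 0
0 0 0 0 0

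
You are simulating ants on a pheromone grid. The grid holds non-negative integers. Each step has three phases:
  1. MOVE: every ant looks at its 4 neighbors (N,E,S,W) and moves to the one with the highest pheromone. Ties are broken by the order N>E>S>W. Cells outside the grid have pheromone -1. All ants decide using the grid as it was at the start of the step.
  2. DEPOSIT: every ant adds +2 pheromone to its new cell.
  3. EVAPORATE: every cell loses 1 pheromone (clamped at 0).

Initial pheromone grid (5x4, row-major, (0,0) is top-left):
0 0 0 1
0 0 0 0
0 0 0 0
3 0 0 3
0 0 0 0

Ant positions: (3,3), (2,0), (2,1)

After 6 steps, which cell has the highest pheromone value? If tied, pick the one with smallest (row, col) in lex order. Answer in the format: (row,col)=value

Answer: (3,0)=3

Derivation:
Step 1: ant0:(3,3)->N->(2,3) | ant1:(2,0)->S->(3,0) | ant2:(2,1)->N->(1,1)
  grid max=4 at (3,0)
Step 2: ant0:(2,3)->S->(3,3) | ant1:(3,0)->N->(2,0) | ant2:(1,1)->N->(0,1)
  grid max=3 at (3,0)
Step 3: ant0:(3,3)->N->(2,3) | ant1:(2,0)->S->(3,0) | ant2:(0,1)->E->(0,2)
  grid max=4 at (3,0)
Step 4: ant0:(2,3)->S->(3,3) | ant1:(3,0)->N->(2,0) | ant2:(0,2)->E->(0,3)
  grid max=3 at (3,0)
Step 5: ant0:(3,3)->N->(2,3) | ant1:(2,0)->S->(3,0) | ant2:(0,3)->S->(1,3)
  grid max=4 at (3,0)
Step 6: ant0:(2,3)->S->(3,3) | ant1:(3,0)->N->(2,0) | ant2:(1,3)->S->(2,3)
  grid max=3 at (3,0)
Final grid:
  0 0 0 0
  0 0 0 0
  1 0 0 2
  3 0 0 3
  0 0 0 0
Max pheromone 3 at (3,0)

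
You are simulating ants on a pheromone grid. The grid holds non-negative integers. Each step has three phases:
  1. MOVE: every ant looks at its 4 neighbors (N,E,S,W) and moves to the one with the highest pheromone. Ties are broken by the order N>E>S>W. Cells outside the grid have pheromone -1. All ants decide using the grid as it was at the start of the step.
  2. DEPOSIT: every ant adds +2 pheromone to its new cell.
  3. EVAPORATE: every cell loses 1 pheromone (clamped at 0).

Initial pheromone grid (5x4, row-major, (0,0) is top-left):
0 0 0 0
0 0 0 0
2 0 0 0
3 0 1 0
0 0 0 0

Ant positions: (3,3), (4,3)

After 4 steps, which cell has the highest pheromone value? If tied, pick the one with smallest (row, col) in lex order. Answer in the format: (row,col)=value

Step 1: ant0:(3,3)->W->(3,2) | ant1:(4,3)->N->(3,3)
  grid max=2 at (3,0)
Step 2: ant0:(3,2)->E->(3,3) | ant1:(3,3)->W->(3,2)
  grid max=3 at (3,2)
Step 3: ant0:(3,3)->W->(3,2) | ant1:(3,2)->E->(3,3)
  grid max=4 at (3,2)
Step 4: ant0:(3,2)->E->(3,3) | ant1:(3,3)->W->(3,2)
  grid max=5 at (3,2)
Final grid:
  0 0 0 0
  0 0 0 0
  0 0 0 0
  0 0 5 4
  0 0 0 0
Max pheromone 5 at (3,2)

Answer: (3,2)=5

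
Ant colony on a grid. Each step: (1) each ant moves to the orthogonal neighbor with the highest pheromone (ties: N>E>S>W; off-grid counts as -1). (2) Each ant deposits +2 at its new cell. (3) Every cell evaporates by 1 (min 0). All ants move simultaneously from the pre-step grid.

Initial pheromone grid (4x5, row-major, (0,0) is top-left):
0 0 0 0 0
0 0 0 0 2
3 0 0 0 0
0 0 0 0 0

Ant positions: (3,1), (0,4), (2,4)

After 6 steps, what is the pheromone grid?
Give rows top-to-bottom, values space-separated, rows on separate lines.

After step 1: ants at (2,1),(1,4),(1,4)
  0 0 0 0 0
  0 0 0 0 5
  2 1 0 0 0
  0 0 0 0 0
After step 2: ants at (2,0),(0,4),(0,4)
  0 0 0 0 3
  0 0 0 0 4
  3 0 0 0 0
  0 0 0 0 0
After step 3: ants at (1,0),(1,4),(1,4)
  0 0 0 0 2
  1 0 0 0 7
  2 0 0 0 0
  0 0 0 0 0
After step 4: ants at (2,0),(0,4),(0,4)
  0 0 0 0 5
  0 0 0 0 6
  3 0 0 0 0
  0 0 0 0 0
After step 5: ants at (1,0),(1,4),(1,4)
  0 0 0 0 4
  1 0 0 0 9
  2 0 0 0 0
  0 0 0 0 0
After step 6: ants at (2,0),(0,4),(0,4)
  0 0 0 0 7
  0 0 0 0 8
  3 0 0 0 0
  0 0 0 0 0

0 0 0 0 7
0 0 0 0 8
3 0 0 0 0
0 0 0 0 0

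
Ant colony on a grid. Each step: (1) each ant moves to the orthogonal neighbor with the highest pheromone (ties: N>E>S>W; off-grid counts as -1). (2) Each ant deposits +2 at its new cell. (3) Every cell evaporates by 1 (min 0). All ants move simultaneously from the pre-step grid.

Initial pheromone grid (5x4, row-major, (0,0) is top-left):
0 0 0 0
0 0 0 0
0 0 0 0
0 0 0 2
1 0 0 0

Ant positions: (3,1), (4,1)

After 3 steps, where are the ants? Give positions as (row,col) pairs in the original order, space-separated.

Step 1: ant0:(3,1)->N->(2,1) | ant1:(4,1)->W->(4,0)
  grid max=2 at (4,0)
Step 2: ant0:(2,1)->N->(1,1) | ant1:(4,0)->N->(3,0)
  grid max=1 at (1,1)
Step 3: ant0:(1,1)->N->(0,1) | ant1:(3,0)->S->(4,0)
  grid max=2 at (4,0)

(0,1) (4,0)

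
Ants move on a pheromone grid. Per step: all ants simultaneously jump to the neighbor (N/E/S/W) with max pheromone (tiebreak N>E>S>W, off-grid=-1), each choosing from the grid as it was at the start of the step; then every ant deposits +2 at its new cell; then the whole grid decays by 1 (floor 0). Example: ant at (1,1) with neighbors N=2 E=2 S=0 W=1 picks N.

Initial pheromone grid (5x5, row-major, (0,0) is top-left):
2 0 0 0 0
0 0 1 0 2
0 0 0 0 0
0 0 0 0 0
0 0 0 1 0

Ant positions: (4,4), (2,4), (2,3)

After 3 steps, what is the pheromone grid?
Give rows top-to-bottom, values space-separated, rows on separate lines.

After step 1: ants at (4,3),(1,4),(1,3)
  1 0 0 0 0
  0 0 0 1 3
  0 0 0 0 0
  0 0 0 0 0
  0 0 0 2 0
After step 2: ants at (3,3),(1,3),(1,4)
  0 0 0 0 0
  0 0 0 2 4
  0 0 0 0 0
  0 0 0 1 0
  0 0 0 1 0
After step 3: ants at (4,3),(1,4),(1,3)
  0 0 0 0 0
  0 0 0 3 5
  0 0 0 0 0
  0 0 0 0 0
  0 0 0 2 0

0 0 0 0 0
0 0 0 3 5
0 0 0 0 0
0 0 0 0 0
0 0 0 2 0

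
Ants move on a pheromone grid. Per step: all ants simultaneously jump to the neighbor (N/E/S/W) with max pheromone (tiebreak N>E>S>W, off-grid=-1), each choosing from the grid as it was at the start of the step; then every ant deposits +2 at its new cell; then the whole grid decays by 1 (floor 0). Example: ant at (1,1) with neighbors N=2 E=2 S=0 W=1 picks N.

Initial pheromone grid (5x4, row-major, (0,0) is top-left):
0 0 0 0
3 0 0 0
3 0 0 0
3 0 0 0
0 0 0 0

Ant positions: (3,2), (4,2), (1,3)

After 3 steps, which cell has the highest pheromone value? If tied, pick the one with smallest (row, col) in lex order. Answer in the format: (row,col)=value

Answer: (2,2)=3

Derivation:
Step 1: ant0:(3,2)->N->(2,2) | ant1:(4,2)->N->(3,2) | ant2:(1,3)->N->(0,3)
  grid max=2 at (1,0)
Step 2: ant0:(2,2)->S->(3,2) | ant1:(3,2)->N->(2,2) | ant2:(0,3)->S->(1,3)
  grid max=2 at (2,2)
Step 3: ant0:(3,2)->N->(2,2) | ant1:(2,2)->S->(3,2) | ant2:(1,3)->N->(0,3)
  grid max=3 at (2,2)
Final grid:
  0 0 0 1
  0 0 0 0
  0 0 3 0
  0 0 3 0
  0 0 0 0
Max pheromone 3 at (2,2)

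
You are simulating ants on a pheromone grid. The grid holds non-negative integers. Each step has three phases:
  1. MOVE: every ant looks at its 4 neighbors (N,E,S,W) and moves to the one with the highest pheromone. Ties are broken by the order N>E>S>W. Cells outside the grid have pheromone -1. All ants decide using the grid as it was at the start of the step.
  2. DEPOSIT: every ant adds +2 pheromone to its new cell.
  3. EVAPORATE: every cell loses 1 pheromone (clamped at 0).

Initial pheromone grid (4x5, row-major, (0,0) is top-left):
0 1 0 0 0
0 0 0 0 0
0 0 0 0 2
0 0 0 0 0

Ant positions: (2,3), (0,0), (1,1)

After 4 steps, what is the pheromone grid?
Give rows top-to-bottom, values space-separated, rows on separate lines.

After step 1: ants at (2,4),(0,1),(0,1)
  0 4 0 0 0
  0 0 0 0 0
  0 0 0 0 3
  0 0 0 0 0
After step 2: ants at (1,4),(0,2),(0,2)
  0 3 3 0 0
  0 0 0 0 1
  0 0 0 0 2
  0 0 0 0 0
After step 3: ants at (2,4),(0,1),(0,1)
  0 6 2 0 0
  0 0 0 0 0
  0 0 0 0 3
  0 0 0 0 0
After step 4: ants at (1,4),(0,2),(0,2)
  0 5 5 0 0
  0 0 0 0 1
  0 0 0 0 2
  0 0 0 0 0

0 5 5 0 0
0 0 0 0 1
0 0 0 0 2
0 0 0 0 0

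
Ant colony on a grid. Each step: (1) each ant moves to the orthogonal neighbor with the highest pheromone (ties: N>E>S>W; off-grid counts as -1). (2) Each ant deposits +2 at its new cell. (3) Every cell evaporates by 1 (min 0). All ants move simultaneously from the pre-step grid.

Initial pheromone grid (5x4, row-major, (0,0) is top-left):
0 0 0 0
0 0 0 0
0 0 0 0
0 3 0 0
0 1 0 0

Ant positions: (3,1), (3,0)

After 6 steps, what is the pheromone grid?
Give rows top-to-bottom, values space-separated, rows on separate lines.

After step 1: ants at (4,1),(3,1)
  0 0 0 0
  0 0 0 0
  0 0 0 0
  0 4 0 0
  0 2 0 0
After step 2: ants at (3,1),(4,1)
  0 0 0 0
  0 0 0 0
  0 0 0 0
  0 5 0 0
  0 3 0 0
After step 3: ants at (4,1),(3,1)
  0 0 0 0
  0 0 0 0
  0 0 0 0
  0 6 0 0
  0 4 0 0
After step 4: ants at (3,1),(4,1)
  0 0 0 0
  0 0 0 0
  0 0 0 0
  0 7 0 0
  0 5 0 0
After step 5: ants at (4,1),(3,1)
  0 0 0 0
  0 0 0 0
  0 0 0 0
  0 8 0 0
  0 6 0 0
After step 6: ants at (3,1),(4,1)
  0 0 0 0
  0 0 0 0
  0 0 0 0
  0 9 0 0
  0 7 0 0

0 0 0 0
0 0 0 0
0 0 0 0
0 9 0 0
0 7 0 0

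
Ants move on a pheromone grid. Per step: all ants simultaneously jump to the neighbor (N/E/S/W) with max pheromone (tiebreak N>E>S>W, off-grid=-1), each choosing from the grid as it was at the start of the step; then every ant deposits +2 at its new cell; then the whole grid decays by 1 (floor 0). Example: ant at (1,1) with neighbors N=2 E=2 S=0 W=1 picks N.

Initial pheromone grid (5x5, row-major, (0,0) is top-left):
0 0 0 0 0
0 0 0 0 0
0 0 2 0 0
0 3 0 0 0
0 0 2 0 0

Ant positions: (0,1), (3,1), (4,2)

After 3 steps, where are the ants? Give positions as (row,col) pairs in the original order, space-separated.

Step 1: ant0:(0,1)->E->(0,2) | ant1:(3,1)->N->(2,1) | ant2:(4,2)->N->(3,2)
  grid max=2 at (3,1)
Step 2: ant0:(0,2)->E->(0,3) | ant1:(2,1)->S->(3,1) | ant2:(3,2)->W->(3,1)
  grid max=5 at (3,1)
Step 3: ant0:(0,3)->E->(0,4) | ant1:(3,1)->N->(2,1) | ant2:(3,1)->N->(2,1)
  grid max=4 at (3,1)

(0,4) (2,1) (2,1)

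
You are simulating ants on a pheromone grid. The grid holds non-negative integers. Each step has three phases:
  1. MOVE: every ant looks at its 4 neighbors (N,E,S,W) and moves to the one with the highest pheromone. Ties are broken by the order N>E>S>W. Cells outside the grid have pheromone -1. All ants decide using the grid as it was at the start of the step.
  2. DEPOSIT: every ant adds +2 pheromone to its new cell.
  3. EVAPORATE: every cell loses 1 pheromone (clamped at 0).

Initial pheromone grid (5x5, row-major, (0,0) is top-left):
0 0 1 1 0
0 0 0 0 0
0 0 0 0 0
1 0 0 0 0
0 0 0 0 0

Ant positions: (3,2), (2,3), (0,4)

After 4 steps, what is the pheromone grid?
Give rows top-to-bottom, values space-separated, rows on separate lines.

After step 1: ants at (2,2),(1,3),(0,3)
  0 0 0 2 0
  0 0 0 1 0
  0 0 1 0 0
  0 0 0 0 0
  0 0 0 0 0
After step 2: ants at (1,2),(0,3),(1,3)
  0 0 0 3 0
  0 0 1 2 0
  0 0 0 0 0
  0 0 0 0 0
  0 0 0 0 0
After step 3: ants at (1,3),(1,3),(0,3)
  0 0 0 4 0
  0 0 0 5 0
  0 0 0 0 0
  0 0 0 0 0
  0 0 0 0 0
After step 4: ants at (0,3),(0,3),(1,3)
  0 0 0 7 0
  0 0 0 6 0
  0 0 0 0 0
  0 0 0 0 0
  0 0 0 0 0

0 0 0 7 0
0 0 0 6 0
0 0 0 0 0
0 0 0 0 0
0 0 0 0 0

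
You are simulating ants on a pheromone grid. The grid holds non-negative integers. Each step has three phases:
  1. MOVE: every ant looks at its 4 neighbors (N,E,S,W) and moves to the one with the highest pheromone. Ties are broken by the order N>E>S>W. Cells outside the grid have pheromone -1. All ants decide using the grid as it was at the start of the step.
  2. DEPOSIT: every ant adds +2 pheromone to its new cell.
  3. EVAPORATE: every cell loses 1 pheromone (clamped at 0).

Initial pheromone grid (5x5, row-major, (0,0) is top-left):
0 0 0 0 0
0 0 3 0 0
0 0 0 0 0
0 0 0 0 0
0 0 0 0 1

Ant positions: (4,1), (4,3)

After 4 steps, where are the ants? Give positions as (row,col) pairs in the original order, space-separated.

Step 1: ant0:(4,1)->N->(3,1) | ant1:(4,3)->E->(4,4)
  grid max=2 at (1,2)
Step 2: ant0:(3,1)->N->(2,1) | ant1:(4,4)->N->(3,4)
  grid max=1 at (1,2)
Step 3: ant0:(2,1)->N->(1,1) | ant1:(3,4)->S->(4,4)
  grid max=2 at (4,4)
Step 4: ant0:(1,1)->N->(0,1) | ant1:(4,4)->N->(3,4)
  grid max=1 at (0,1)

(0,1) (3,4)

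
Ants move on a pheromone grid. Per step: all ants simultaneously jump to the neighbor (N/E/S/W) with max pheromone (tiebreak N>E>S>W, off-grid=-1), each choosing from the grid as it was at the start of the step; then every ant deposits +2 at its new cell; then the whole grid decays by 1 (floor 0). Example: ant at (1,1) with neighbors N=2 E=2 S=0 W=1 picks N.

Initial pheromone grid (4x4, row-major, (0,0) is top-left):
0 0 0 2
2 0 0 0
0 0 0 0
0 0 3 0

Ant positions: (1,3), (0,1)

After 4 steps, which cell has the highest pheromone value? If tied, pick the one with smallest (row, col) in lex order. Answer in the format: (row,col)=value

Step 1: ant0:(1,3)->N->(0,3) | ant1:(0,1)->E->(0,2)
  grid max=3 at (0,3)
Step 2: ant0:(0,3)->W->(0,2) | ant1:(0,2)->E->(0,3)
  grid max=4 at (0,3)
Step 3: ant0:(0,2)->E->(0,3) | ant1:(0,3)->W->(0,2)
  grid max=5 at (0,3)
Step 4: ant0:(0,3)->W->(0,2) | ant1:(0,2)->E->(0,3)
  grid max=6 at (0,3)
Final grid:
  0 0 4 6
  0 0 0 0
  0 0 0 0
  0 0 0 0
Max pheromone 6 at (0,3)

Answer: (0,3)=6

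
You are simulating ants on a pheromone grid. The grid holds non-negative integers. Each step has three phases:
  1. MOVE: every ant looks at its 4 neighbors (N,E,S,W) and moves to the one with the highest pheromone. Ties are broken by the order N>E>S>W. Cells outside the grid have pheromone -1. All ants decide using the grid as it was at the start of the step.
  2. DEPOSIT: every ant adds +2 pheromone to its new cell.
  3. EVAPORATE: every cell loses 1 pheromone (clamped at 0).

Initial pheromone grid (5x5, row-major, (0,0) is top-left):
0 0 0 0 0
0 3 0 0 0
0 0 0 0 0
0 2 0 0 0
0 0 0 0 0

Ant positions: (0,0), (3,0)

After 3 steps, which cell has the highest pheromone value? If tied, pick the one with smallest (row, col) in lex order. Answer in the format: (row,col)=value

Step 1: ant0:(0,0)->E->(0,1) | ant1:(3,0)->E->(3,1)
  grid max=3 at (3,1)
Step 2: ant0:(0,1)->S->(1,1) | ant1:(3,1)->N->(2,1)
  grid max=3 at (1,1)
Step 3: ant0:(1,1)->S->(2,1) | ant1:(2,1)->N->(1,1)
  grid max=4 at (1,1)
Final grid:
  0 0 0 0 0
  0 4 0 0 0
  0 2 0 0 0
  0 1 0 0 0
  0 0 0 0 0
Max pheromone 4 at (1,1)

Answer: (1,1)=4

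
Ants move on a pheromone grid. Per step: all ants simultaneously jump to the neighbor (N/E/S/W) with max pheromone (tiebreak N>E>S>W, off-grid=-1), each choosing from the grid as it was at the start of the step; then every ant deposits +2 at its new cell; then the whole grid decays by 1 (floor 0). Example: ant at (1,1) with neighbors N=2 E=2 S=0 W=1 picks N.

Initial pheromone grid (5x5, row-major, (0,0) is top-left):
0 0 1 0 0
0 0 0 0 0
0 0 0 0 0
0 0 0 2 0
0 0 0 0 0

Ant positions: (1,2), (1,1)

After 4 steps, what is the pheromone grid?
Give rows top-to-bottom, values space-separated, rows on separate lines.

After step 1: ants at (0,2),(0,1)
  0 1 2 0 0
  0 0 0 0 0
  0 0 0 0 0
  0 0 0 1 0
  0 0 0 0 0
After step 2: ants at (0,1),(0,2)
  0 2 3 0 0
  0 0 0 0 0
  0 0 0 0 0
  0 0 0 0 0
  0 0 0 0 0
After step 3: ants at (0,2),(0,1)
  0 3 4 0 0
  0 0 0 0 0
  0 0 0 0 0
  0 0 0 0 0
  0 0 0 0 0
After step 4: ants at (0,1),(0,2)
  0 4 5 0 0
  0 0 0 0 0
  0 0 0 0 0
  0 0 0 0 0
  0 0 0 0 0

0 4 5 0 0
0 0 0 0 0
0 0 0 0 0
0 0 0 0 0
0 0 0 0 0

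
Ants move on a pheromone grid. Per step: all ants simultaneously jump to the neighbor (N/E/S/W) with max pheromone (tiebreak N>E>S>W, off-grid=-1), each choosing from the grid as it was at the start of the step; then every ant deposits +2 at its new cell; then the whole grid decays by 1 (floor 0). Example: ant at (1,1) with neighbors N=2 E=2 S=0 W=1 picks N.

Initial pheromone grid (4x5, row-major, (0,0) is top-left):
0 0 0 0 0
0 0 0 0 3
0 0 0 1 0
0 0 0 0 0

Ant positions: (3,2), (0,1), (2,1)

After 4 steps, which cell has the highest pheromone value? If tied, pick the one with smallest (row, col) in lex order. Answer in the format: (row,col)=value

Step 1: ant0:(3,2)->N->(2,2) | ant1:(0,1)->E->(0,2) | ant2:(2,1)->N->(1,1)
  grid max=2 at (1,4)
Step 2: ant0:(2,2)->N->(1,2) | ant1:(0,2)->E->(0,3) | ant2:(1,1)->N->(0,1)
  grid max=1 at (0,1)
Step 3: ant0:(1,2)->N->(0,2) | ant1:(0,3)->E->(0,4) | ant2:(0,1)->E->(0,2)
  grid max=3 at (0,2)
Step 4: ant0:(0,2)->E->(0,3) | ant1:(0,4)->S->(1,4) | ant2:(0,2)->E->(0,3)
  grid max=3 at (0,3)
Final grid:
  0 0 2 3 0
  0 0 0 0 1
  0 0 0 0 0
  0 0 0 0 0
Max pheromone 3 at (0,3)

Answer: (0,3)=3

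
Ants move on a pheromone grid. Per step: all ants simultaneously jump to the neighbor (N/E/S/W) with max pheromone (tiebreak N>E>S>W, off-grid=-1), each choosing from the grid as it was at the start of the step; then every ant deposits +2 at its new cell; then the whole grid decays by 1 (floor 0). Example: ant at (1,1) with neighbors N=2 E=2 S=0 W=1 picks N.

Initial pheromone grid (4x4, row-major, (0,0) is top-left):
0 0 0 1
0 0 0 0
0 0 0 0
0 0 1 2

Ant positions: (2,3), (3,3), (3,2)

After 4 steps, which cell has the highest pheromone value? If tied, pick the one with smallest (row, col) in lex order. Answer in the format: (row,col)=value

Step 1: ant0:(2,3)->S->(3,3) | ant1:(3,3)->W->(3,2) | ant2:(3,2)->E->(3,3)
  grid max=5 at (3,3)
Step 2: ant0:(3,3)->W->(3,2) | ant1:(3,2)->E->(3,3) | ant2:(3,3)->W->(3,2)
  grid max=6 at (3,3)
Step 3: ant0:(3,2)->E->(3,3) | ant1:(3,3)->W->(3,2) | ant2:(3,2)->E->(3,3)
  grid max=9 at (3,3)
Step 4: ant0:(3,3)->W->(3,2) | ant1:(3,2)->E->(3,3) | ant2:(3,3)->W->(3,2)
  grid max=10 at (3,3)
Final grid:
  0 0 0 0
  0 0 0 0
  0 0 0 0
  0 0 9 10
Max pheromone 10 at (3,3)

Answer: (3,3)=10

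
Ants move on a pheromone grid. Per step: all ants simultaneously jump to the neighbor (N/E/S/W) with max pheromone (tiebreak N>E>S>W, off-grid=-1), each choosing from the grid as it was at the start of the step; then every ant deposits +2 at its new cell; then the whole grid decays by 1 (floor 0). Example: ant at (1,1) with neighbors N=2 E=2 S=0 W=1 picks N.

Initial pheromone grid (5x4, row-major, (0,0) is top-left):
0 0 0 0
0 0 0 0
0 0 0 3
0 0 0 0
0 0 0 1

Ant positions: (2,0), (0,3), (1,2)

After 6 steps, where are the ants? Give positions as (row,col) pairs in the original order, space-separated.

Step 1: ant0:(2,0)->N->(1,0) | ant1:(0,3)->S->(1,3) | ant2:(1,2)->N->(0,2)
  grid max=2 at (2,3)
Step 2: ant0:(1,0)->N->(0,0) | ant1:(1,3)->S->(2,3) | ant2:(0,2)->E->(0,3)
  grid max=3 at (2,3)
Step 3: ant0:(0,0)->E->(0,1) | ant1:(2,3)->N->(1,3) | ant2:(0,3)->S->(1,3)
  grid max=3 at (1,3)
Step 4: ant0:(0,1)->E->(0,2) | ant1:(1,3)->S->(2,3) | ant2:(1,3)->S->(2,3)
  grid max=5 at (2,3)
Step 5: ant0:(0,2)->E->(0,3) | ant1:(2,3)->N->(1,3) | ant2:(2,3)->N->(1,3)
  grid max=5 at (1,3)
Step 6: ant0:(0,3)->S->(1,3) | ant1:(1,3)->S->(2,3) | ant2:(1,3)->S->(2,3)
  grid max=7 at (2,3)

(1,3) (2,3) (2,3)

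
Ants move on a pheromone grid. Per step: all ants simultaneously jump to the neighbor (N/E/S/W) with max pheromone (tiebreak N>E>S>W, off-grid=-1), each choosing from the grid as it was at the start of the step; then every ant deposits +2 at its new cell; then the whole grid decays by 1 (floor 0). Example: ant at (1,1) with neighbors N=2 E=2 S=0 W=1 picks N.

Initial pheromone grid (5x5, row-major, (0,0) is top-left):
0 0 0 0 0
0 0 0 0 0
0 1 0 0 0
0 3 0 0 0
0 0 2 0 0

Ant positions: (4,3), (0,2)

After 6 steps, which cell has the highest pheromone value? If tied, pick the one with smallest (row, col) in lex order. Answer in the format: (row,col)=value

Step 1: ant0:(4,3)->W->(4,2) | ant1:(0,2)->E->(0,3)
  grid max=3 at (4,2)
Step 2: ant0:(4,2)->N->(3,2) | ant1:(0,3)->E->(0,4)
  grid max=2 at (4,2)
Step 3: ant0:(3,2)->S->(4,2) | ant1:(0,4)->S->(1,4)
  grid max=3 at (4,2)
Step 4: ant0:(4,2)->N->(3,2) | ant1:(1,4)->N->(0,4)
  grid max=2 at (4,2)
Step 5: ant0:(3,2)->S->(4,2) | ant1:(0,4)->S->(1,4)
  grid max=3 at (4,2)
Step 6: ant0:(4,2)->N->(3,2) | ant1:(1,4)->N->(0,4)
  grid max=2 at (4,2)
Final grid:
  0 0 0 0 1
  0 0 0 0 0
  0 0 0 0 0
  0 0 1 0 0
  0 0 2 0 0
Max pheromone 2 at (4,2)

Answer: (4,2)=2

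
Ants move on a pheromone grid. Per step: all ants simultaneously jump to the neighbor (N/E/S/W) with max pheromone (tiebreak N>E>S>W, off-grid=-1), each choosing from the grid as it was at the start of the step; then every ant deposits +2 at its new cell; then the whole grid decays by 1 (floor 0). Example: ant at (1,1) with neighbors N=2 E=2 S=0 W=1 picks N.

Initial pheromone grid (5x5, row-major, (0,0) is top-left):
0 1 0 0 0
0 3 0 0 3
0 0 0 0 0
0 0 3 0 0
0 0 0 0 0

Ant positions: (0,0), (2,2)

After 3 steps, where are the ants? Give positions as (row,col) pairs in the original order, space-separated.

Step 1: ant0:(0,0)->E->(0,1) | ant1:(2,2)->S->(3,2)
  grid max=4 at (3,2)
Step 2: ant0:(0,1)->S->(1,1) | ant1:(3,2)->N->(2,2)
  grid max=3 at (1,1)
Step 3: ant0:(1,1)->N->(0,1) | ant1:(2,2)->S->(3,2)
  grid max=4 at (3,2)

(0,1) (3,2)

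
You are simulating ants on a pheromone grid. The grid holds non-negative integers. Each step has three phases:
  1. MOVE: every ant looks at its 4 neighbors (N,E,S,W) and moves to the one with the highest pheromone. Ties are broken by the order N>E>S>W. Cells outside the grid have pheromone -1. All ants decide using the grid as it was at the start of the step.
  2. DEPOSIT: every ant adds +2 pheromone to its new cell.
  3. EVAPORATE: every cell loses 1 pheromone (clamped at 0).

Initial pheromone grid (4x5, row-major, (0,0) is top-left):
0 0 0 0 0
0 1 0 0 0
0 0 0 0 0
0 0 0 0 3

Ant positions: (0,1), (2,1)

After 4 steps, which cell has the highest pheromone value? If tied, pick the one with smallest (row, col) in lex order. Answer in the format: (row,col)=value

Answer: (0,1)=5

Derivation:
Step 1: ant0:(0,1)->S->(1,1) | ant1:(2,1)->N->(1,1)
  grid max=4 at (1,1)
Step 2: ant0:(1,1)->N->(0,1) | ant1:(1,1)->N->(0,1)
  grid max=3 at (0,1)
Step 3: ant0:(0,1)->S->(1,1) | ant1:(0,1)->S->(1,1)
  grid max=6 at (1,1)
Step 4: ant0:(1,1)->N->(0,1) | ant1:(1,1)->N->(0,1)
  grid max=5 at (0,1)
Final grid:
  0 5 0 0 0
  0 5 0 0 0
  0 0 0 0 0
  0 0 0 0 0
Max pheromone 5 at (0,1)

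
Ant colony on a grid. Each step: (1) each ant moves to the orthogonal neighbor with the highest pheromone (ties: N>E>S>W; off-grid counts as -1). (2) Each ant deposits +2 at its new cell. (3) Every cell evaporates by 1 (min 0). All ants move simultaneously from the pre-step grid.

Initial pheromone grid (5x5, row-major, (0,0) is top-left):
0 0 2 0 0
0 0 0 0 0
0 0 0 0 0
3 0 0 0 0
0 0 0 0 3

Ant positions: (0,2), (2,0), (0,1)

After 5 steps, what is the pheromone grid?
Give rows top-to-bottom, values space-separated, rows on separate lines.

After step 1: ants at (0,3),(3,0),(0,2)
  0 0 3 1 0
  0 0 0 0 0
  0 0 0 0 0
  4 0 0 0 0
  0 0 0 0 2
After step 2: ants at (0,2),(2,0),(0,3)
  0 0 4 2 0
  0 0 0 0 0
  1 0 0 0 0
  3 0 0 0 0
  0 0 0 0 1
After step 3: ants at (0,3),(3,0),(0,2)
  0 0 5 3 0
  0 0 0 0 0
  0 0 0 0 0
  4 0 0 0 0
  0 0 0 0 0
After step 4: ants at (0,2),(2,0),(0,3)
  0 0 6 4 0
  0 0 0 0 0
  1 0 0 0 0
  3 0 0 0 0
  0 0 0 0 0
After step 5: ants at (0,3),(3,0),(0,2)
  0 0 7 5 0
  0 0 0 0 0
  0 0 0 0 0
  4 0 0 0 0
  0 0 0 0 0

0 0 7 5 0
0 0 0 0 0
0 0 0 0 0
4 0 0 0 0
0 0 0 0 0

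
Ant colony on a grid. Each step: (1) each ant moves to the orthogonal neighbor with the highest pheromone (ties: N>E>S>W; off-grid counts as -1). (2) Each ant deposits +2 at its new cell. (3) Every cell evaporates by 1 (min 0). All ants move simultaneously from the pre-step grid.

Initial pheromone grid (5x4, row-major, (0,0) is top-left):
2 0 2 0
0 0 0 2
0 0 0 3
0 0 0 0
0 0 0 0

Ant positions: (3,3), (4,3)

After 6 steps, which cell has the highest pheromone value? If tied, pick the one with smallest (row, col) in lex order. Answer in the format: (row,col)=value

Answer: (2,3)=9

Derivation:
Step 1: ant0:(3,3)->N->(2,3) | ant1:(4,3)->N->(3,3)
  grid max=4 at (2,3)
Step 2: ant0:(2,3)->N->(1,3) | ant1:(3,3)->N->(2,3)
  grid max=5 at (2,3)
Step 3: ant0:(1,3)->S->(2,3) | ant1:(2,3)->N->(1,3)
  grid max=6 at (2,3)
Step 4: ant0:(2,3)->N->(1,3) | ant1:(1,3)->S->(2,3)
  grid max=7 at (2,3)
Step 5: ant0:(1,3)->S->(2,3) | ant1:(2,3)->N->(1,3)
  grid max=8 at (2,3)
Step 6: ant0:(2,3)->N->(1,3) | ant1:(1,3)->S->(2,3)
  grid max=9 at (2,3)
Final grid:
  0 0 0 0
  0 0 0 6
  0 0 0 9
  0 0 0 0
  0 0 0 0
Max pheromone 9 at (2,3)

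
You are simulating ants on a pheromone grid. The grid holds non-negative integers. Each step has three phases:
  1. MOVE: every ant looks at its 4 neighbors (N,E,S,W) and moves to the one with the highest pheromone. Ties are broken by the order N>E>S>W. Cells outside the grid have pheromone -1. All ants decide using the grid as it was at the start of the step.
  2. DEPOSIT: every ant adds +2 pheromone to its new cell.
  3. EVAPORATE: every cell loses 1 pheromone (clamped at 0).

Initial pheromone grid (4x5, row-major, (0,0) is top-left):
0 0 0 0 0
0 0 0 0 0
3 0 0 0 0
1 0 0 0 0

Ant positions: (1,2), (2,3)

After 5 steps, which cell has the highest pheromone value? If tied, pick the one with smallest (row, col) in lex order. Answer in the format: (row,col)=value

Step 1: ant0:(1,2)->N->(0,2) | ant1:(2,3)->N->(1,3)
  grid max=2 at (2,0)
Step 2: ant0:(0,2)->E->(0,3) | ant1:(1,3)->N->(0,3)
  grid max=3 at (0,3)
Step 3: ant0:(0,3)->E->(0,4) | ant1:(0,3)->E->(0,4)
  grid max=3 at (0,4)
Step 4: ant0:(0,4)->W->(0,3) | ant1:(0,4)->W->(0,3)
  grid max=5 at (0,3)
Step 5: ant0:(0,3)->E->(0,4) | ant1:(0,3)->E->(0,4)
  grid max=5 at (0,4)
Final grid:
  0 0 0 4 5
  0 0 0 0 0
  0 0 0 0 0
  0 0 0 0 0
Max pheromone 5 at (0,4)

Answer: (0,4)=5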